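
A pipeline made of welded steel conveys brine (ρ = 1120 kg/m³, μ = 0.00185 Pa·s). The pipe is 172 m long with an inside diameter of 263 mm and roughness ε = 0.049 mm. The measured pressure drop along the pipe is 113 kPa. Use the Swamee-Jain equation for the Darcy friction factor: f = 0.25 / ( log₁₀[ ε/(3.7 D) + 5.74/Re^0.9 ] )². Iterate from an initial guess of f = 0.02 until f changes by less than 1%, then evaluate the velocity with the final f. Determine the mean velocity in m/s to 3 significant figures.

Rearranging Darcy-Weisbach: V = √(2·ΔP·D/(f·L·ρ)). With ε/D = 4.9e-05/0.263 = 0.000186, iterate starting from f = 0.02:
  f = 0.02 → V = √(2·1.13e+05·0.263/(0.02·172·1120)) = 3.928 m/s; Re = ρVD/μ = 6.254e+05; f → 0.0151
  f = 0.0151 → V = 4.521 m/s; Re = 7.198e+05; f → 0.01494
  f = 0.01494 → V = 4.545 m/s; Re = 7.237e+05; f → 0.01493
Converged (Δf/f < 1%). With the final f = 0.01493: V = √(2·1.13e+05·0.263/(0.01493·172·1120)) = 4.546 m/s.

V ≈ 4.55 m/s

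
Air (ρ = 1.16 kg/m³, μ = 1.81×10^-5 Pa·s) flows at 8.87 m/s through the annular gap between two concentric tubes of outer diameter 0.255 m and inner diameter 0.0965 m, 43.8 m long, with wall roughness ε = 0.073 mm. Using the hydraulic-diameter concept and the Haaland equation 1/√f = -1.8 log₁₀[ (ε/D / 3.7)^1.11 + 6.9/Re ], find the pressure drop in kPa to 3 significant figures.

ΔP ≈ 0.255 kPa

Hydraulic diameter D_h = 4A/P = D_o - D_i = 0.255 - 0.0965 = 0.1585 m.
Re = ρVD_h/μ = 1.16·8.87·0.1585/1.81e-05 = 9.01e+04.
ε/D_h = 7.3e-05/0.1585 = 0.000461; Haaland gives 1/√f = -1.8 log₁₀[4.63e-05+7.66e-05] = 7.039, so f = 0.02018.
ΔP = f(L/D_h)(ρV²/2) = 0.02018·43.8/0.1585·45.63 = 254.5 Pa.
ΔP = 0.255 kPa.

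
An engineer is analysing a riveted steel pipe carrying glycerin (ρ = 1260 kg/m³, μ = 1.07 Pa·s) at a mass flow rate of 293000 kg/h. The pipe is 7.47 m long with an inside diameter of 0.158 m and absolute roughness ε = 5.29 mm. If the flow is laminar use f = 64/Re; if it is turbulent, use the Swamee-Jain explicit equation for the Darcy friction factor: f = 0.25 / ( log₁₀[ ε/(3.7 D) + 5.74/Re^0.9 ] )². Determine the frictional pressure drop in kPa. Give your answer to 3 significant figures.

ΔP ≈ 33.8 kPa

ṁ = 293000 kg/h = 293000/3600 = 81.39 kg/s.
A = πD²/4 = π(0.158)²/4 = 0.01961 m²; mean velocity V = ṁ/(ρA) = 81.39/(1260 · 0.01961) = 3.295 m/s.
Reynolds number Re = ρVD/μ = 1260 · 3.295 · 0.158 / 1.07 = 613.
Re < 2300 → laminar flow, so f = 64/Re = 64/613 = 0.1044 (the turbulent correlation is not needed).
Darcy-Weisbach: ΔP = f(L/D)(ρV²/2) = 0.1044·(7.47/0.158)·(1260·3.295²/2) = 0.1044·47.28·6838 = 3.375e+04 Pa.
ΔP = 3.375e+04 Pa = 33.8 kPa.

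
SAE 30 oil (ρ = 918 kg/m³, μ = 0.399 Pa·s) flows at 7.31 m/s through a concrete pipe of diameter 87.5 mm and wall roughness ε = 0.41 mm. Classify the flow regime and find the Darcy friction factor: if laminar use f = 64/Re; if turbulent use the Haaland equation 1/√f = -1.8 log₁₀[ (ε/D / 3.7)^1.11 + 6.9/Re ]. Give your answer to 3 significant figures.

Re = ρVD/μ = 918·7.31·0.0875/0.399 = 1472.
Re < 2300 → laminar, so f = 64/Re = 0.04349 (roughness is irrelevant in laminar flow).

f ≈ 0.0435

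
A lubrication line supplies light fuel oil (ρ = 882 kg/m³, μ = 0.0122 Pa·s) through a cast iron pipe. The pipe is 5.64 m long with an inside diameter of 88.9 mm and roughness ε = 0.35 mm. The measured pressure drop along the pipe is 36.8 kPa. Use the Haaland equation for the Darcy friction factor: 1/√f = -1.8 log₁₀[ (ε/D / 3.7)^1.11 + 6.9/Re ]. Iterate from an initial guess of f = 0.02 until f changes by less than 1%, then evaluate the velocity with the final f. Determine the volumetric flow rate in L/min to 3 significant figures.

Rearranging Darcy-Weisbach: V = √(2·ΔP·D/(f·L·ρ)). With ε/D = 0.00035/0.0889 = 0.00394, iterate starting from f = 0.02:
  f = 0.02 → V = √(2·3.68e+04·0.0889/(0.02·5.64·882)) = 8.11 m/s; Re = ρVD/μ = 5.212e+04; f → 0.03017
  f = 0.03017 → V = 6.602 m/s; Re = 4.243e+04; f → 0.03056
  f = 0.03056 → V = 6.561 m/s; Re = 4.217e+04; f → 0.03057
Converged (Δf/f < 1%). With the final f = 0.03057: V = √(2·3.68e+04·0.0889/(0.03057·5.64·882)) = 6.559 m/s.
Q = V·A = 6.559·(π/4·0.0889²) = 0.04071 m³/s = 2440 L/min.

Q ≈ 2440 L/min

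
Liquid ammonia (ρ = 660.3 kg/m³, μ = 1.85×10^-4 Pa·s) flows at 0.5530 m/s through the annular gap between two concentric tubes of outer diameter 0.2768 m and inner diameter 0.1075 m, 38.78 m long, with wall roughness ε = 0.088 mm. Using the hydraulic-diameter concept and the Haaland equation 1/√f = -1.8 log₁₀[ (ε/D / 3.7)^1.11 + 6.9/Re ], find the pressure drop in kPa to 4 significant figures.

Hydraulic diameter D_h = 4A/P = D_o - D_i = 0.2768 - 0.1075 = 0.1693 m.
Re = ρVD_h/μ = 660.3·0.553·0.1693/0.000185 = 3.342e+05.
ε/D_h = 8.8e-05/0.1693 = 0.00052; Haaland gives 1/√f = -1.8 log₁₀[5.29e-05+2.06e-05] = 7.44, so f = 0.01807.
ΔP = f(L/D_h)(ρV²/2) = 0.01807·38.78/0.1693·101 = 417.8 Pa.
ΔP = 0.4178 kPa.

ΔP ≈ 0.4178 kPa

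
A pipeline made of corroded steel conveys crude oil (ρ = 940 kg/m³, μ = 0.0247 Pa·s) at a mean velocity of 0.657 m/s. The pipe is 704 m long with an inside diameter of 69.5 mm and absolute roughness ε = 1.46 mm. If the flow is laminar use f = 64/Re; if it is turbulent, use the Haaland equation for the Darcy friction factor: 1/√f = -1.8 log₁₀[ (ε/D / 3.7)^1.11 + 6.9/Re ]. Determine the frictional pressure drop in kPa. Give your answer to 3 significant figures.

Reynolds number Re = ρVD/μ = 940 · 0.657 · 0.0695 / 0.0247 = 1738.
Re < 2300 → laminar flow, so f = 64/Re = 64/1738 = 0.03683 (the turbulent correlation is not needed).
Darcy-Weisbach: ΔP = f(L/D)(ρV²/2) = 0.03683·(704/0.0695)·(940·0.657²/2) = 0.03683·1.013e+04·202.9 = 7.569e+04 Pa.
ΔP = 7.569e+04 Pa = 75.7 kPa.

ΔP ≈ 75.7 kPa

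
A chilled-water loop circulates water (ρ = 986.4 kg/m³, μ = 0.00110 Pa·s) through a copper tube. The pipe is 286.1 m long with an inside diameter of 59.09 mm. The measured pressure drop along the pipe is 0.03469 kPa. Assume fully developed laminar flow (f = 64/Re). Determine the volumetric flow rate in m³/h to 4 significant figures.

For laminar flow, f = 64/Re with Re = ρVD/μ, so Darcy-Weisbach reduces to ΔP = 32μLV/D². Solving for V: V = ΔP·D²/(32μL) = 34.69·(0.05909)²/(32·0.0011·286.1) = 0.01203 m/s.
Check: Re = ρVD/μ = 986.4·0.01203·0.05909/0.0011 = 637.3 < 2300, so the laminar assumption holds.
Q = V·A = 0.01203·(π/4·0.05909²) = 3.298e-05 m³/s = 0.1187 m³/h.

Q ≈ 0.1187 m³/h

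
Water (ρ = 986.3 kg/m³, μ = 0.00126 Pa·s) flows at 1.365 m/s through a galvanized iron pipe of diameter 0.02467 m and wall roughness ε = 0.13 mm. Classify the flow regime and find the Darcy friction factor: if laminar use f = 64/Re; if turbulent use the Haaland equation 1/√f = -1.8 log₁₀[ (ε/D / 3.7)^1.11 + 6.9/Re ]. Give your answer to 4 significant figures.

Re = ρVD/μ = 986.3·1.365·0.02467/0.00126 = 2.636e+04.
Re > 4000 → turbulent. ε/D = 0.00013/0.02467 = 0.00527; Haaland: 1/√f = -1.8 log₁₀[0.000693 + 0.000262] = 5.437, so f = 0.03383.

f ≈ 0.03383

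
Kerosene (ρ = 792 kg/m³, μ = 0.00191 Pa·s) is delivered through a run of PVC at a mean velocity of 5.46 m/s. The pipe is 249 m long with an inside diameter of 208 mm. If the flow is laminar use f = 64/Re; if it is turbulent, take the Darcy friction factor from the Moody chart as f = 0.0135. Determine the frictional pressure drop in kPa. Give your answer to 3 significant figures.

Reynolds number Re = ρVD/μ = 792 · 5.46 · 0.208 / 0.00191 = 4.709e+05.
Re > 4000 → turbulent; use the Moody-chart value f = 0.0135.
Darcy-Weisbach: ΔP = f(L/D)(ρV²/2) = 0.0135·(249/0.208)·(792·5.46²/2) = 0.0135·1197·1.181e+04 = 1.908e+05 Pa.
ΔP = 1.908e+05 Pa = 191 kPa.

ΔP ≈ 191 kPa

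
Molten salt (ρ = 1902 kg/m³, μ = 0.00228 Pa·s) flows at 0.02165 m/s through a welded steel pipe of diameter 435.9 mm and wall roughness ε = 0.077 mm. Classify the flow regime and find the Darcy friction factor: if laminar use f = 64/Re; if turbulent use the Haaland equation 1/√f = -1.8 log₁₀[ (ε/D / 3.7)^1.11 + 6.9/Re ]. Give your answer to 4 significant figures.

f ≈ 0.03319

Re = ρVD/μ = 1902·0.02165·0.4359/0.00228 = 7873.
Re > 4000 → turbulent. ε/D = 7.7e-05/0.4359 = 0.000177; Haaland: 1/√f = -1.8 log₁₀[1.6e-05 + 0.000876] = 5.489, so f = 0.03319.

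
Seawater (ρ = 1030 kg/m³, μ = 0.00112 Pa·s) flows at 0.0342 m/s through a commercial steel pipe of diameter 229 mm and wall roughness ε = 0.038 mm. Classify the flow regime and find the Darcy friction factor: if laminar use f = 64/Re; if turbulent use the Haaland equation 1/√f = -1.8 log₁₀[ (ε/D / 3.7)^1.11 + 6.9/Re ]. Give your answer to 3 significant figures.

f ≈ 0.0340

Re = ρVD/μ = 1030·0.0342·0.229/0.00112 = 7202.
Re > 4000 → turbulent. ε/D = 3.8e-05/0.229 = 0.000166; Haaland: 1/√f = -1.8 log₁₀[1.49e-05 + 0.000958] = 5.421, so f = 0.03402.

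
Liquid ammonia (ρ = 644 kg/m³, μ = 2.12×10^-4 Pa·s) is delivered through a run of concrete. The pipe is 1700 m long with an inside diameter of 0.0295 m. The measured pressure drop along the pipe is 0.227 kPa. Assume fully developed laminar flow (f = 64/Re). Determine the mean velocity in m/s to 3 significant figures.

V ≈ 0.0171 m/s

For laminar flow, f = 64/Re with Re = ρVD/μ, so Darcy-Weisbach reduces to ΔP = 32μLV/D². Solving for V: V = ΔP·D²/(32μL) = 227·(0.0295)²/(32·0.000212·1700) = 0.01713 m/s.
Check: Re = ρVD/μ = 644·0.01713·0.0295/0.000212 = 1535 < 2300, so the laminar assumption holds.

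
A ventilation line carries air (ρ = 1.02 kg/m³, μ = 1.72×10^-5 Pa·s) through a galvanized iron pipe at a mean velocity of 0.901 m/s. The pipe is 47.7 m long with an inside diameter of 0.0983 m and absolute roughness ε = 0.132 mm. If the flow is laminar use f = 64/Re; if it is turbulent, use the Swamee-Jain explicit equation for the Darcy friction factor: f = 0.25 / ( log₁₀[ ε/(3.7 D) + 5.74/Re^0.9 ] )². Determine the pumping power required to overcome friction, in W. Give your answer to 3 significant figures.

P ≈ 0.0536 W

Reynolds number Re = ρVD/μ = 1.02 · 0.901 · 0.0983 / 1.72e-05 = 5252.
Re > 4000 → turbulent. Relative roughness ε/D = 0.000132/0.0983 = 0.00134. Swamee-Jain: f = 0.25/(log₁₀[0.00134/3.7 + 5.74/5252^0.9])² = 0.25/(log₁₀[0.000363 + 0.00257])² = 0.25/(-2.532)² = 0.03899.
Darcy-Weisbach: ΔP = f(L/D)(ρV²/2) = 0.03899·(47.7/0.0983)·(1.02·0.901²/2) = 0.03899·485.2·0.414 = 7.834 Pa.
Q = V·A = 0.901·0.007589 = 0.006838 m³/s.
Pumping power P = QΔP = 0.006838·7.834 = 0.05356 W = 0.0536 W.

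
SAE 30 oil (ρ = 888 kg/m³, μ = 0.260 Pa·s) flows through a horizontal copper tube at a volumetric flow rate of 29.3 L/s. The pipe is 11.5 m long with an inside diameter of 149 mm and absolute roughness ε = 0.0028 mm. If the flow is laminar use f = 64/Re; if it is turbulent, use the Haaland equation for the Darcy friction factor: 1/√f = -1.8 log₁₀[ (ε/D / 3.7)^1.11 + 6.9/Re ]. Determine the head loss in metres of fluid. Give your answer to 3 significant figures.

Q = 29.3 L/s = 29.3/1000 = 0.0293 m³/s.
Cross-sectional area A = πD²/4 = π(0.149)²/4 = 0.01744 m²; mean velocity V = Q/A = 0.0293/0.01744 = 1.68 m/s.
Reynolds number Re = ρVD/μ = 888 · 1.68 · 0.149 / 0.26 = 855.1.
Re < 2300 → laminar flow, so f = 64/Re = 64/855.1 = 0.07484 (the turbulent correlation is not needed).
Darcy-Weisbach: ΔP = f(L/D)(ρV²/2) = 0.07484·(11.5/0.149)·(888·1.68²/2) = 0.07484·77.18·1254 = 7242 Pa.
Head loss h_f = ΔP/(ρg) = 7242/(888·9.81) = 0.831 m.

h_f ≈ 0.831 m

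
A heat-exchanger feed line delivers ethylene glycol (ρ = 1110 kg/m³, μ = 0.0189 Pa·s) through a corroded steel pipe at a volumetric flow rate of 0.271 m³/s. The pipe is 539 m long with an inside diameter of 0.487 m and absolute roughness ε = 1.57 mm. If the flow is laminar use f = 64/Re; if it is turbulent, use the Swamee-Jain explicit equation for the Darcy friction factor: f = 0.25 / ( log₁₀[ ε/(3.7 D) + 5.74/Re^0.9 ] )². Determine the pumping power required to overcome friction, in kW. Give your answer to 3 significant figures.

Cross-sectional area A = πD²/4 = π(0.487)²/4 = 0.1863 m²; mean velocity V = Q/A = 0.271/0.1863 = 1.455 m/s.
Reynolds number Re = ρVD/μ = 1110 · 1.455 · 0.487 / 0.0189 = 4.161e+04.
Re > 4000 → turbulent. Relative roughness ε/D = 0.00157/0.487 = 0.00322. Swamee-Jain: f = 0.25/(log₁₀[0.00322/3.7 + 5.74/4.161e+04^0.9])² = 0.25/(log₁₀[0.000871 + 0.0004])² = 0.25/(-2.896)² = 0.02981.
Darcy-Weisbach: ΔP = f(L/D)(ρV²/2) = 0.02981·(539/0.487)·(1110·1.455²/2) = 0.02981·1107·1175 = 3.876e+04 Pa.
Pumping power P = QΔP = 0.271·3.876e+04 = 10500 W = 10.5 kW.

P ≈ 10.5 kW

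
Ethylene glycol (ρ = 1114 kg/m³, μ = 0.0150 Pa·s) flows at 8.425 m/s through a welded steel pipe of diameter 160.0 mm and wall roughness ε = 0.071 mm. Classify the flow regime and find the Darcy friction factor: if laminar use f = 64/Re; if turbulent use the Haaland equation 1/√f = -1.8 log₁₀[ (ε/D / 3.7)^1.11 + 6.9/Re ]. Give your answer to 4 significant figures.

f ≈ 0.01983

Re = ρVD/μ = 1114·8.425·0.16/0.015 = 1.001e+05.
Re > 4000 → turbulent. ε/D = 7.1e-05/0.16 = 0.000444; Haaland: 1/√f = -1.8 log₁₀[4.44e-05 + 6.89e-05] = 7.102, so f = 0.01983.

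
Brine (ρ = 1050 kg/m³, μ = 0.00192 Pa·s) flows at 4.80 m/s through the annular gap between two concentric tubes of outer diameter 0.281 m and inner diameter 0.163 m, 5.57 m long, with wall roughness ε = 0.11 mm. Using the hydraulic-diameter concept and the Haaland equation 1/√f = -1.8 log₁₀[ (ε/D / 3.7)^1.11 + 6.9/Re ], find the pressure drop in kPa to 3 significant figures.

ΔP ≈ 11.5 kPa

Hydraulic diameter D_h = 4A/P = D_o - D_i = 0.281 - 0.163 = 0.118 m.
Re = ρVD_h/μ = 1050·4.8·0.118/0.00192 = 3.098e+05.
ε/D_h = 0.00011/0.118 = 0.000932; Haaland gives 1/√f = -1.8 log₁₀[0.000101+2.23e-05] = 7.035, so f = 0.02021.
ΔP = f(L/D_h)(ρV²/2) = 0.02021·5.57/0.118·1.21e+04 = 1.154e+04 Pa.
ΔP = 11.5 kPa.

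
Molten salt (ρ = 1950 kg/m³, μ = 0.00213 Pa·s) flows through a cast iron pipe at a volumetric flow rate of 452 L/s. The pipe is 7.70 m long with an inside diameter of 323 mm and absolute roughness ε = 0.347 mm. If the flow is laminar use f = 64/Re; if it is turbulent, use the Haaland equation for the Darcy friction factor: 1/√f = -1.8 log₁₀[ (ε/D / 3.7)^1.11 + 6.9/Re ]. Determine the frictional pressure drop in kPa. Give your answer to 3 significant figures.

Q = 452 L/s = 452/1000 = 0.452 m³/s.
Cross-sectional area A = πD²/4 = π(0.323)²/4 = 0.08194 m²; mean velocity V = Q/A = 0.452/0.08194 = 5.516 m/s.
Reynolds number Re = ρVD/μ = 1950 · 5.516 · 0.323 / 0.00213 = 1.631e+06.
Re > 4000 → turbulent. Relative roughness ε/D = 0.000347/0.323 = 0.00107. Haaland: 1/√f = -1.8 log₁₀[(0.00107/3.7)^1.11 + 6.9/1.631e+06] = -1.8 log₁₀[0.000119 + 4.23e-06] = 7.04, so f = 0.02018.
Darcy-Weisbach: ΔP = f(L/D)(ρV²/2) = 0.02018·(7.7/0.323)·(1950·5.516²/2) = 0.02018·23.84·2.967e+04 = 1.427e+04 Pa.
ΔP = 1.427e+04 Pa = 14.3 kPa.

ΔP ≈ 14.3 kPa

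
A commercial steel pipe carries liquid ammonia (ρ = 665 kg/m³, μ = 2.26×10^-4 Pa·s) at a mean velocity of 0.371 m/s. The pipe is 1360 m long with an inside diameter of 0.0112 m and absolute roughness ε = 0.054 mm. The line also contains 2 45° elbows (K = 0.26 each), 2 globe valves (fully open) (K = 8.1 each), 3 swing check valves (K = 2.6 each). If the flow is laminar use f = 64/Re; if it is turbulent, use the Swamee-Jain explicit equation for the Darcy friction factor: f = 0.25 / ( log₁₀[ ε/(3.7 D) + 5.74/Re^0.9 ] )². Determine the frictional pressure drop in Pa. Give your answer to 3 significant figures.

ΔP ≈ 206000 Pa

Reynolds number Re = ρVD/μ = 665 · 0.371 · 0.0112 / 0.000226 = 1.223e+04.
Re > 4000 → turbulent. Relative roughness ε/D = 5.4e-05/0.0112 = 0.00482. Swamee-Jain: f = 0.25/(log₁₀[0.00482/3.7 + 5.74/1.223e+04^0.9])² = 0.25/(log₁₀[0.0013 + 0.0012])² = 0.25/(-2.601)² = 0.03695.
Total minor-loss coefficient ΣK = 2·0.26 + 2·8.1 + 3·2.6 = 24.5.
ΔP = [f·L/D + ΣK]·(ρV²/2) = [0.03695·1360/0.0112 + 24.5]·(665·0.371²/2) = [4487 + 24.5]·45.77 = 2.065e+05 Pa.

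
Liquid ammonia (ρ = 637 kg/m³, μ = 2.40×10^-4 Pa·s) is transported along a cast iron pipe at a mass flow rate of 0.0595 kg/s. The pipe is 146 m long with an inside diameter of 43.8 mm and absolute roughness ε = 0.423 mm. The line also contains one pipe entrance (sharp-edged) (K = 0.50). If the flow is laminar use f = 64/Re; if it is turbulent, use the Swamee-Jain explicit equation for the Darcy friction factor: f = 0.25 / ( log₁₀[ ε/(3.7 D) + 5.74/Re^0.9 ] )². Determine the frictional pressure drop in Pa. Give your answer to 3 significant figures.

A = πD²/4 = π(0.0438)²/4 = 0.001507 m²; mean velocity V = ṁ/(ρA) = 0.0595/(637 · 0.001507) = 0.06199 m/s.
Reynolds number Re = ρVD/μ = 637 · 0.06199 · 0.0438 / 0.00024 = 7207.
Re > 4000 → turbulent. Relative roughness ε/D = 0.000423/0.0438 = 0.00966. Swamee-Jain: f = 0.25/(log₁₀[0.00966/3.7 + 5.74/7207^0.9])² = 0.25/(log₁₀[0.00261 + 0.00194])² = 0.25/(-2.342)² = 0.04557.
Total minor-loss coefficient ΣK = 1·0.5 = 0.5.
ΔP = [f·L/D + ΣK]·(ρV²/2) = [0.04557·146/0.0438 + 0.5]·(637·0.06199²/2) = [151.9 + 0.5]·1.224 = 186.5 Pa.

ΔP ≈ 187 Pa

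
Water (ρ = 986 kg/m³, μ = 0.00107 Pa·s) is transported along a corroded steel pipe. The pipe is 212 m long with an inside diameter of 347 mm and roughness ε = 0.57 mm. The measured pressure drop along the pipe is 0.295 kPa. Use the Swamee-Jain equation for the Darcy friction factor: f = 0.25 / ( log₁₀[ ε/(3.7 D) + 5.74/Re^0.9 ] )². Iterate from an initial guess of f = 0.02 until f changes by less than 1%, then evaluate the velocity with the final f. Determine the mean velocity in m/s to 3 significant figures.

Rearranging Darcy-Weisbach: V = √(2·ΔP·D/(f·L·ρ)). With ε/D = 0.00057/0.347 = 0.00164, iterate starting from f = 0.02:
  f = 0.02 → V = √(2·295·0.347/(0.02·212·986)) = 0.2213 m/s; Re = ρVD/μ = 7.076e+04; f → 0.02504
  f = 0.02504 → V = 0.1978 m/s; Re = 6.325e+04; f → 0.02529
  f = 0.02529 → V = 0.1968 m/s; Re = 6.292e+04; f → 0.02531
Converged (Δf/f < 1%). With the final f = 0.02531: V = √(2·295·0.347/(0.02531·212·986)) = 0.1967 m/s.

V ≈ 0.197 m/s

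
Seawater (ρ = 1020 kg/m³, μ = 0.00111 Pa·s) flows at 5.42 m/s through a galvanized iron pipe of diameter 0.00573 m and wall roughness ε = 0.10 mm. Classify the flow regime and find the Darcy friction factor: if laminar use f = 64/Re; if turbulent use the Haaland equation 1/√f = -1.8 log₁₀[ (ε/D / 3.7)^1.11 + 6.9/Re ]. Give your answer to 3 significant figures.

Re = ρVD/μ = 1020·5.42·0.00573/0.00111 = 2.854e+04.
Re > 4000 → turbulent. ε/D = 0.0001/0.00573 = 0.0175; Haaland: 1/√f = -1.8 log₁₀[0.00262 + 0.000242] = 4.579, so f = 0.04769.

f ≈ 0.0477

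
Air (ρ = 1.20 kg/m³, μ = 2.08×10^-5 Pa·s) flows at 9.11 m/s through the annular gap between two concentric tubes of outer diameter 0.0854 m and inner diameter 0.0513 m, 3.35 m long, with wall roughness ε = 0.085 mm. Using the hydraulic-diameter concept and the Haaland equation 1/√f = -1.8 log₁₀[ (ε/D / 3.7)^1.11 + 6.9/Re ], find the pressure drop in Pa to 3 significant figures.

Hydraulic diameter D_h = 4A/P = D_o - D_i = 0.0854 - 0.0513 = 0.0341 m.
Re = ρVD_h/μ = 1.2·9.11·0.0341/2.08e-05 = 1.792e+04.
ε/D_h = 8.5e-05/0.0341 = 0.00249; Haaland gives 1/√f = -1.8 log₁₀[0.000302+0.000385] = 5.694, so f = 0.03085.
ΔP = f(L/D_h)(ρV²/2) = 0.03085·3.35/0.0341·49.8 = 150.9 Pa.

ΔP ≈ 151 Pa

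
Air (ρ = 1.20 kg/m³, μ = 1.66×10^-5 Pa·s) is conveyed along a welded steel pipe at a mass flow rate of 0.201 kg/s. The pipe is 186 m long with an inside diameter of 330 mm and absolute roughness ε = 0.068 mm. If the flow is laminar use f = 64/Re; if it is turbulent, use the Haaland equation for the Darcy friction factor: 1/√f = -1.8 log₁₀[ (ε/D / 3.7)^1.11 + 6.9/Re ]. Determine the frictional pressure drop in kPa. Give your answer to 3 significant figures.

A = πD²/4 = π(0.33)²/4 = 0.08553 m²; mean velocity V = ṁ/(ρA) = 0.201/(1.2 · 0.08553) = 1.958 m/s.
Reynolds number Re = ρVD/μ = 1.2 · 1.958 · 0.33 / 1.66e-05 = 4.672e+04.
Re > 4000 → turbulent. Relative roughness ε/D = 6.8e-05/0.33 = 0.000206. Haaland: 1/√f = -1.8 log₁₀[(0.000206/3.7)^1.11 + 6.9/4.672e+04] = -1.8 log₁₀[1.9e-05 + 0.000148] = 6.801, so f = 0.02162.
Darcy-Weisbach: ΔP = f(L/D)(ρV²/2) = 0.02162·(186/0.33)·(1.2·1.958²/2) = 0.02162·563.6·2.301 = 28.04 Pa.
ΔP = 28.04 Pa = 0.0280 kPa.

ΔP ≈ 0.0280 kPa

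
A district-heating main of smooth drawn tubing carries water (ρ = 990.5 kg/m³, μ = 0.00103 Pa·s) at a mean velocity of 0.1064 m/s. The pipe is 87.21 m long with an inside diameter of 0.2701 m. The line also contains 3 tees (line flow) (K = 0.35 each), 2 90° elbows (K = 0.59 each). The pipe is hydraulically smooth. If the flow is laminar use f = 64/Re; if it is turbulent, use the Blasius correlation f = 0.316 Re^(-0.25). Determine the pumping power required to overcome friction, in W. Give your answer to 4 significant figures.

Reynolds number Re = ρVD/μ = 990.5 · 0.1064 · 0.2701 / 0.00103 = 2.764e+04.
Re > 4000 → turbulent. Smooth-pipe (Blasius): f = 0.316 Re^(-0.25) = 0.316/(2.764e+04)^0.25 = 0.02451.
Total minor-loss coefficient ΣK = 3·0.35 + 2·0.59 = 2.23.
ΔP = [f·L/D + ΣK]·(ρV²/2) = [0.02451·87.21/0.2701 + 2.23]·(990.5·0.1064²/2) = [7.913 + 2.23]·5.607 = 56.87 Pa.
Q = V·A = 0.1064·0.0573 = 0.006097 m³/s.
Pumping power P = QΔP = 0.006097·56.87 = 0.34671 W = 0.3467 W.

P ≈ 0.3467 W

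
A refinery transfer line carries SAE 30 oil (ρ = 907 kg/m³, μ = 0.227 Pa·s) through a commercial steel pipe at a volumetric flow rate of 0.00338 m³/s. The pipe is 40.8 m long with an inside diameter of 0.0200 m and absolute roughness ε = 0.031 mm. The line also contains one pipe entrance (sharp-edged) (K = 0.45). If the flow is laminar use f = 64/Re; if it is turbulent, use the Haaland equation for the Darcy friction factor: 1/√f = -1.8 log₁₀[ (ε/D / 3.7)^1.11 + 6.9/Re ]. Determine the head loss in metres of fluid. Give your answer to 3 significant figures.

h_f ≈ 899 m

Cross-sectional area A = πD²/4 = π(0.02)²/4 = 0.0003142 m²; mean velocity V = Q/A = 0.00338/0.0003142 = 10.76 m/s.
Reynolds number Re = ρVD/μ = 907 · 10.76 · 0.02 / 0.227 = 859.8.
Re < 2300 → laminar flow, so f = 64/Re = 64/859.8 = 0.07444 (the turbulent correlation is not needed).
Total minor-loss coefficient ΣK = 1·0.45 = 0.45.
ΔP = [f·L/D + ΣK]·(ρV²/2) = [0.07444·40.8/0.02 + 0.45]·(907·10.76²/2) = [151.9 + 0.45]·5.249e+04 = 7.995e+06 Pa.
Head loss h_f = ΔP/(ρg) = 7.995e+06/(907·9.81) = 899 m.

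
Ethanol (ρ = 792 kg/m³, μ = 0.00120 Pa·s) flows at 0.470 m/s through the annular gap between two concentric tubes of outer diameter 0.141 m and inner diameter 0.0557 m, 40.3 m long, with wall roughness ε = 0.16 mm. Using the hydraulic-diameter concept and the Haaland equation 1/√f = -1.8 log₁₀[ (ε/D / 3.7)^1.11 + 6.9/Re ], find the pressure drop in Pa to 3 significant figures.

Hydraulic diameter D_h = 4A/P = D_o - D_i = 0.141 - 0.0557 = 0.0853 m.
Re = ρVD_h/μ = 792·0.47·0.0853/0.0012 = 2.646e+04.
ε/D_h = 0.00016/0.0853 = 0.00188; Haaland gives 1/√f = -1.8 log₁₀[0.00022+0.000261] = 5.972, so f = 0.02803.
ΔP = f(L/D_h)(ρV²/2) = 0.02803·40.3/0.0853·87.48 = 1159 Pa.

ΔP ≈ 1160 Pa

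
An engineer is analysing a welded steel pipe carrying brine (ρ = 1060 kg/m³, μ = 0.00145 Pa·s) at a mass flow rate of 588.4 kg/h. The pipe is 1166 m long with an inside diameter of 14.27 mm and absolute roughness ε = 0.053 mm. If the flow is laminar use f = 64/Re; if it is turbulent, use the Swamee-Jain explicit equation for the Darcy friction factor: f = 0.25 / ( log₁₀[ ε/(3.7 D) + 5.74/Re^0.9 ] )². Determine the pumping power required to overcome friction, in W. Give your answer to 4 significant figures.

ṁ = 588.4 kg/h = 588.4/3600 = 0.1634 kg/s.
A = πD²/4 = π(0.01427)²/4 = 0.0001599 m²; mean velocity V = ṁ/(ρA) = 0.1634/(1060 · 0.0001599) = 0.9641 m/s.
Reynolds number Re = ρVD/μ = 1060 · 0.9641 · 0.01427 / 0.00145 = 1.006e+04.
Re > 4000 → turbulent. Relative roughness ε/D = 5.3e-05/0.01427 = 0.00371. Swamee-Jain: f = 0.25/(log₁₀[0.00371/3.7 + 5.74/1.006e+04^0.9])² = 0.25/(log₁₀[0.001 + 0.00143])² = 0.25/(-2.613)² = 0.03662.
Darcy-Weisbach: ΔP = f(L/D)(ρV²/2) = 0.03662·(1166/0.01427)·(1060·0.9641²/2) = 0.03662·8.171e+04·492.6 = 1.474e+06 Pa.
Q = ṁ/ρ = 0.1634/1060 = 0.0001542 m³/s.
Pumping power P = QΔP = 0.0001542·1.474e+06 = 227.28 W = 227.3 W.

P ≈ 227.3 W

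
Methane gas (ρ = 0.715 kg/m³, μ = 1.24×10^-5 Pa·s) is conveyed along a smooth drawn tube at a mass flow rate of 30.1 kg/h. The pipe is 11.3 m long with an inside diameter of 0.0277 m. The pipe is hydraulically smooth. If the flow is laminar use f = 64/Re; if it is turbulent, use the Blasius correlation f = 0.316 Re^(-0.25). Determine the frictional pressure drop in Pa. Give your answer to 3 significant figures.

ṁ = 30.1 kg/h = 30.1/3600 = 0.008361 kg/s.
A = πD²/4 = π(0.0277)²/4 = 0.0006026 m²; mean velocity V = ṁ/(ρA) = 0.008361/(0.715 · 0.0006026) = 19.4 m/s.
Reynolds number Re = ρVD/μ = 0.715 · 19.4 · 0.0277 / 1.24e-05 = 3.099e+04.
Re > 4000 → turbulent. Smooth-pipe (Blasius): f = 0.316 Re^(-0.25) = 0.316/(3.099e+04)^0.25 = 0.02382.
Darcy-Weisbach: ΔP = f(L/D)(ρV²/2) = 0.02382·(11.3/0.0277)·(0.715·19.4²/2) = 0.02382·407.9·134.6 = 1308 Pa.

ΔP ≈ 1310 Pa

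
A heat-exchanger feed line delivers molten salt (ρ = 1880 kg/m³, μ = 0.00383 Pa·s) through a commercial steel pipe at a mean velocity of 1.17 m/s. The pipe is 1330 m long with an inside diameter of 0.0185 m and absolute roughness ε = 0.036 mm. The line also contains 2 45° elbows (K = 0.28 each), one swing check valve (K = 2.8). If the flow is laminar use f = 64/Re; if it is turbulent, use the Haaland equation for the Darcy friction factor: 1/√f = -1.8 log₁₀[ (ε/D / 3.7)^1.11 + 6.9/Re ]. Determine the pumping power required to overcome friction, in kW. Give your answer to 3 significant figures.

Reynolds number Re = ρVD/μ = 1880 · 1.17 · 0.0185 / 0.00383 = 1.062e+04.
Re > 4000 → turbulent. Relative roughness ε/D = 3.6e-05/0.0185 = 0.00195. Haaland: 1/√f = -1.8 log₁₀[(0.00195/3.7)^1.11 + 6.9/1.062e+04] = -1.8 log₁₀[0.000229 + 0.000649] = 5.501, so f = 0.03304.
Total minor-loss coefficient ΣK = 2·0.28 + 1·2.8 = 3.36.
ΔP = [f·L/D + ΣK]·(ρV²/2) = [0.03304·1330/0.0185 + 3.36]·(1880·1.17²/2) = [2376 + 3.36]·1287 = 3.061e+06 Pa.
Q = V·A = 1.17·0.0002688 = 0.0003145 m³/s.
Pumping power P = QΔP = 0.0003145·3.061e+06 = 962.7 W = 0.963 kW.

P ≈ 0.963 kW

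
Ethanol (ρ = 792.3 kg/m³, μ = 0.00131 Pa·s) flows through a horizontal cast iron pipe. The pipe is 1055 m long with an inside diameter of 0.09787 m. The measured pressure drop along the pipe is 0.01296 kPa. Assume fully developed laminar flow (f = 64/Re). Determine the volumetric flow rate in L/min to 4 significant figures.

Q ≈ 1.267 L/min

For laminar flow, f = 64/Re with Re = ρVD/μ, so Darcy-Weisbach reduces to ΔP = 32μLV/D². Solving for V: V = ΔP·D²/(32μL) = 12.96·(0.09787)²/(32·0.00131·1055) = 0.002807 m/s.
Check: Re = ρVD/μ = 792.3·0.002807·0.09787/0.00131 = 166.1 < 2300, so the laminar assumption holds.
Q = V·A = 0.002807·(π/4·0.09787²) = 2.112e-05 m³/s = 1.267 L/min.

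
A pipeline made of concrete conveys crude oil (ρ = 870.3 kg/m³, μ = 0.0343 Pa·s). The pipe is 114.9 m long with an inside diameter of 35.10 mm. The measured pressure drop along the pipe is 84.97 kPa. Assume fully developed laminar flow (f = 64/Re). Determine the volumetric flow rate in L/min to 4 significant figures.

For laminar flow, f = 64/Re with Re = ρVD/μ, so Darcy-Weisbach reduces to ΔP = 32μLV/D². Solving for V: V = ΔP·D²/(32μL) = 8.497e+04·(0.0351)²/(32·0.0343·114.9) = 0.8301 m/s.
Check: Re = ρVD/μ = 870.3·0.8301·0.0351/0.0343 = 739.3 < 2300, so the laminar assumption holds.
Q = V·A = 0.8301·(π/4·0.0351²) = 0.0008032 m³/s = 48.19 L/min.

Q ≈ 48.19 L/min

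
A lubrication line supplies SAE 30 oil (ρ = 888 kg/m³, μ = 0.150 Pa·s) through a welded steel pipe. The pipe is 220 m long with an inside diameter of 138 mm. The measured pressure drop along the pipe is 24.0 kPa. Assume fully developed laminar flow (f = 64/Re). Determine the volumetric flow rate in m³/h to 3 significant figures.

For laminar flow, f = 64/Re with Re = ρVD/μ, so Darcy-Weisbach reduces to ΔP = 32μLV/D². Solving for V: V = ΔP·D²/(32μL) = 2.4e+04·(0.138)²/(32·0.15·220) = 0.4328 m/s.
Check: Re = ρVD/μ = 888·0.4328·0.138/0.15 = 353.6 < 2300, so the laminar assumption holds.
Q = V·A = 0.4328·(π/4·0.138²) = 0.006474 m³/s = 23.3 m³/h.

Q ≈ 23.3 m³/h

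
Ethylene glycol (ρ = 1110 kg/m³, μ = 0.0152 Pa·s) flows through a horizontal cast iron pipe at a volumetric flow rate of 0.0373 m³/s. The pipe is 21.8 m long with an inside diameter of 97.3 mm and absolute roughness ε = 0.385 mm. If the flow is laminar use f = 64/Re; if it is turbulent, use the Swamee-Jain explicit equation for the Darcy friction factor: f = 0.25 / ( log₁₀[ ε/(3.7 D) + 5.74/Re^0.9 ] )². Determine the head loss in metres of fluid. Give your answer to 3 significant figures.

Cross-sectional area A = πD²/4 = π(0.0973)²/4 = 0.007436 m²; mean velocity V = Q/A = 0.0373/0.007436 = 5.016 m/s.
Reynolds number Re = ρVD/μ = 1110 · 5.016 · 0.0973 / 0.0152 = 3.564e+04.
Re > 4000 → turbulent. Relative roughness ε/D = 0.000385/0.0973 = 0.00396. Swamee-Jain: f = 0.25/(log₁₀[0.00396/3.7 + 5.74/3.564e+04^0.9])² = 0.25/(log₁₀[0.00107 + 0.000459])² = 0.25/(-2.816)² = 0.03153.
Darcy-Weisbach: ΔP = f(L/D)(ρV²/2) = 0.03153·(21.8/0.0973)·(1110·5.016²/2) = 0.03153·224·1.397e+04 = 9.867e+04 Pa.
Head loss h_f = ΔP/(ρg) = 9.867e+04/(1110·9.81) = 9.06 m.

h_f ≈ 9.06 m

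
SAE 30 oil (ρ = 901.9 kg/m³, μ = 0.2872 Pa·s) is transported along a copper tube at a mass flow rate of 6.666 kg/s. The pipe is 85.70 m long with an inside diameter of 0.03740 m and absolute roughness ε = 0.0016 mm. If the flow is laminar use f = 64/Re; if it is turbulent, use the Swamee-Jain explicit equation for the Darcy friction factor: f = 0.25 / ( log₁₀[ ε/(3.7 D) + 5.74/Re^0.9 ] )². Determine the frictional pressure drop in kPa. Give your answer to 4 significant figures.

A = πD²/4 = π(0.0374)²/4 = 0.001099 m²; mean velocity V = ṁ/(ρA) = 6.666/(901.9 · 0.001099) = 6.728 m/s.
Reynolds number Re = ρVD/μ = 901.9 · 6.728 · 0.0374 / 0.287 = 790.2.
Re < 2300 → laminar flow, so f = 64/Re = 64/790.2 = 0.081 (the turbulent correlation is not needed).
Darcy-Weisbach: ΔP = f(L/D)(ρV²/2) = 0.081·(85.7/0.0374)·(901.9·6.728²/2) = 0.081·2291·2.041e+04 = 3.788e+06 Pa.
ΔP = 3.788e+06 Pa = 3788 kPa.

ΔP ≈ 3788 kPa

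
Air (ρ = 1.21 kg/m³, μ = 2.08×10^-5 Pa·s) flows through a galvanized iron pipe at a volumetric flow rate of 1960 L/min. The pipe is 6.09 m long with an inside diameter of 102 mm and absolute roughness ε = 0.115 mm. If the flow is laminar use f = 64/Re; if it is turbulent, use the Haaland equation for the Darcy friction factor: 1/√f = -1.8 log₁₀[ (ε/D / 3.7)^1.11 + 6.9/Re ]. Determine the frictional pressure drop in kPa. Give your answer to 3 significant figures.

Q = 1960 L/min = 1960/60000 = 0.03267 m³/s.
Cross-sectional area A = πD²/4 = π(0.102)²/4 = 0.008171 m²; mean velocity V = Q/A = 0.03267/0.008171 = 3.998 m/s.
Reynolds number Re = ρVD/μ = 1.21 · 3.998 · 0.102 / 2.08e-05 = 2.372e+04.
Re > 4000 → turbulent. Relative roughness ε/D = 0.000115/0.102 = 0.00113. Haaland: 1/√f = -1.8 log₁₀[(0.00113/3.7)^1.11 + 6.9/2.372e+04] = -1.8 log₁₀[0.000125 + 0.000291] = 6.086, so f = 0.027.
Darcy-Weisbach: ΔP = f(L/D)(ρV²/2) = 0.027·(6.09/0.102)·(1.21·3.998²/2) = 0.027·59.71·9.669 = 15.59 Pa.
ΔP = 15.59 Pa = 0.0156 kPa.

ΔP ≈ 0.0156 kPa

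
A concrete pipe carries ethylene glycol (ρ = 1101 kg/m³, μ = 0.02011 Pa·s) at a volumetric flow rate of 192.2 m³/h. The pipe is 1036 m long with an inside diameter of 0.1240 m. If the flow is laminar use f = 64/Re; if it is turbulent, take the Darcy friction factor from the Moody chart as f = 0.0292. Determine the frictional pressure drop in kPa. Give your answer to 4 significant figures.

ΔP ≈ 2625 kPa

Q = 192.2 m³/h = 192.2/3600 = 0.05339 m³/s.
Cross-sectional area A = πD²/4 = π(0.124)²/4 = 0.01208 m²; mean velocity V = Q/A = 0.05339/0.01208 = 4.421 m/s.
Reynolds number Re = ρVD/μ = 1101 · 4.421 · 0.124 / 0.0201 = 3.001e+04.
Re > 4000 → turbulent; use the Moody-chart value f = 0.0292.
Darcy-Weisbach: ΔP = f(L/D)(ρV²/2) = 0.0292·(1036/0.124)·(1101·4.421²/2) = 0.0292·8355·1.076e+04 = 2.625e+06 Pa.
ΔP = 2.625e+06 Pa = 2625 kPa.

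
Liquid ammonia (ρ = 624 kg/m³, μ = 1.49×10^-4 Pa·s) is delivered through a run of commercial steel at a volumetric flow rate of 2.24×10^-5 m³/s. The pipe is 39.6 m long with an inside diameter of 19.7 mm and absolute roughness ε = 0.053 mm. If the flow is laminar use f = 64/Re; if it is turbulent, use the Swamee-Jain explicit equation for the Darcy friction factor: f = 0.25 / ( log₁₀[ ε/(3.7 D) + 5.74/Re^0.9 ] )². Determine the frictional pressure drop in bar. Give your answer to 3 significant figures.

Cross-sectional area A = πD²/4 = π(0.0197)²/4 = 0.0003048 m²; mean velocity V = Q/A = 2.24e-05/0.0003048 = 0.07349 m/s.
Reynolds number Re = ρVD/μ = 624 · 0.07349 · 0.0197 / 0.000149 = 6063.
Re > 4000 → turbulent. Relative roughness ε/D = 5.3e-05/0.0197 = 0.00269. Swamee-Jain: f = 0.25/(log₁₀[0.00269/3.7 + 5.74/6063^0.9])² = 0.25/(log₁₀[0.000727 + 0.00226])² = 0.25/(-2.524)² = 0.03923.
Darcy-Weisbach: ΔP = f(L/D)(ρV²/2) = 0.03923·(39.6/0.0197)·(624·0.07349²/2) = 0.03923·2010·1.685 = 132.9 Pa.
ΔP = 132.9 Pa = 0.00133 bar.

ΔP ≈ 0.00133 bar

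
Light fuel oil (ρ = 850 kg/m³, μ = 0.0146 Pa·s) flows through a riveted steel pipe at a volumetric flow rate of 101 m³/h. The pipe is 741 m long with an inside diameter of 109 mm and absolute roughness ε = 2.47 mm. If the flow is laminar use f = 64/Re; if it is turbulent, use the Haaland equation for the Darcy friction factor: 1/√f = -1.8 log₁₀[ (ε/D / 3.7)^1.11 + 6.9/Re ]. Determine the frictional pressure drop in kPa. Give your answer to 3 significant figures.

ΔP ≈ 1380 kPa

Q = 101 m³/h = 101/3600 = 0.02806 m³/s.
Cross-sectional area A = πD²/4 = π(0.109)²/4 = 0.009331 m²; mean velocity V = Q/A = 0.02806/0.009331 = 3.007 m/s.
Reynolds number Re = ρVD/μ = 850 · 3.007 · 0.109 / 0.0146 = 1.908e+04.
Re > 4000 → turbulent. Relative roughness ε/D = 0.00247/0.109 = 0.0227. Haaland: 1/√f = -1.8 log₁₀[(0.0227/3.7)^1.11 + 6.9/1.908e+04] = -1.8 log₁₀[0.0035 + 0.000362] = 4.344, so f = 0.05298.
Darcy-Weisbach: ΔP = f(L/D)(ρV²/2) = 0.05298·(741/0.109)·(850·3.007²/2) = 0.05298·6798·3842 = 1.384e+06 Pa.
ΔP = 1.384e+06 Pa = 1380 kPa.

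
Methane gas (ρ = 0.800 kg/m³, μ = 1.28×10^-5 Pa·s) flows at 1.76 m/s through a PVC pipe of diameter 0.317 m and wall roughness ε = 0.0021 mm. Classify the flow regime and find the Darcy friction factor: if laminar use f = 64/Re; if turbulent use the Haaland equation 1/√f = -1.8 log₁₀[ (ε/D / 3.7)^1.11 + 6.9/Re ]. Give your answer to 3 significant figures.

Re = ρVD/μ = 0.8·1.76·0.317/1.28e-05 = 3.487e+04.
Re > 4000 → turbulent. ε/D = 2.1e-06/0.317 = 6.62e-06; Haaland: 1/√f = -1.8 log₁₀[4.18e-07 + 0.000198] = 6.665, so f = 0.02251.

f ≈ 0.0225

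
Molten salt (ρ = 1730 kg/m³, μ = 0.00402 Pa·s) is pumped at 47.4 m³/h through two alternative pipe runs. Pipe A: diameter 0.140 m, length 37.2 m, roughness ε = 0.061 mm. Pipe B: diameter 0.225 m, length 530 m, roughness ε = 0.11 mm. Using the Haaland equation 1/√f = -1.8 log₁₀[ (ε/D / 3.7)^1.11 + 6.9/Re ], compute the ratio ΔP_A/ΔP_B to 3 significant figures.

Pipe A: V = Q/A = 0.01317/0.01539 = 0.8553 m/s; Re = 5.153e+04; ε/D = 0.000436; Haaland → f = 0.02194; ΔP_A = f(L/D)(ρV²/2) = 3689 Pa.
Pipe B: V = Q/A = 0.01317/0.03976 = 0.3311 m/s; Re = 3.206e+04; ε/D = 0.000489; Haaland → f = 0.02412; ΔP_B = f(L/D)(ρV²/2) = 5389 Pa.
ΔP_A/ΔP_B = 3689/5389 = 0.684.

ΔP_A/ΔP_B ≈ 0.684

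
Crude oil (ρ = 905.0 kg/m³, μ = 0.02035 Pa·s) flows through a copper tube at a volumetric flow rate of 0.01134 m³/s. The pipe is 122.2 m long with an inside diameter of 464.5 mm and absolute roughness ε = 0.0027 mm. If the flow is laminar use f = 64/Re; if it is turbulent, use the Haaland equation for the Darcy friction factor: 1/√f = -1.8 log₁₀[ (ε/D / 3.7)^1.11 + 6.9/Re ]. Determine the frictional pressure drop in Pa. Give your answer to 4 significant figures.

Cross-sectional area A = πD²/4 = π(0.4645)²/4 = 0.1695 m²; mean velocity V = Q/A = 0.01134/0.1695 = 0.06692 m/s.
Reynolds number Re = ρVD/μ = 905 · 0.06692 · 0.4645 / 0.0204 = 1382.
Re < 2300 → laminar flow, so f = 64/Re = 64/1382 = 0.0463 (the turbulent correlation is not needed).
Darcy-Weisbach: ΔP = f(L/D)(ρV²/2) = 0.0463·(122.2/0.4645)·(905·0.06692²/2) = 0.0463·263.1·2.026 = 24.68 Pa.

ΔP ≈ 24.68 Pa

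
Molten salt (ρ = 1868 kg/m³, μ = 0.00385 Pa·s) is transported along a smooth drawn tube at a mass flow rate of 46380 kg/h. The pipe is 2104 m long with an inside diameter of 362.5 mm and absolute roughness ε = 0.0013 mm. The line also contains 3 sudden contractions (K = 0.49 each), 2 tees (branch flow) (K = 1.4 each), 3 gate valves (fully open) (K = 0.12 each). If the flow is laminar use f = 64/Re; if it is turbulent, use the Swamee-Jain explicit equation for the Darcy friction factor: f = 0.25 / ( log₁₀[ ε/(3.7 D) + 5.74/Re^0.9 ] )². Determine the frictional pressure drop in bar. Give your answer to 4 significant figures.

ΔP ≈ 0.007370 bar

ṁ = 46380 kg/h = 46380/3600 = 12.88 kg/s.
A = πD²/4 = π(0.3625)²/4 = 0.1032 m²; mean velocity V = ṁ/(ρA) = 12.88/(1868 · 0.1032) = 0.06683 m/s.
Reynolds number Re = ρVD/μ = 1868 · 0.06683 · 0.3625 / 0.00385 = 1.175e+04.
Re > 4000 → turbulent. Relative roughness ε/D = 1.3e-06/0.3625 = 3.59e-06. Swamee-Jain: f = 0.25/(log₁₀[3.59e-06/3.7 + 5.74/1.175e+04^0.9])² = 0.25/(log₁₀[9.69e-07 + 0.00125])² = 0.25/(-2.904)² = 0.02965.
Total minor-loss coefficient ΣK = 3·0.49 + 2·1.4 + 3·0.12 = 4.63.
ΔP = [f·L/D + ΣK]·(ρV²/2) = [0.02965·2104/0.3625 + 4.63]·(1868·0.06683²/2) = [172.1 + 4.63]·4.171 = 737 Pa.
ΔP = 737 Pa = 0.007370 bar.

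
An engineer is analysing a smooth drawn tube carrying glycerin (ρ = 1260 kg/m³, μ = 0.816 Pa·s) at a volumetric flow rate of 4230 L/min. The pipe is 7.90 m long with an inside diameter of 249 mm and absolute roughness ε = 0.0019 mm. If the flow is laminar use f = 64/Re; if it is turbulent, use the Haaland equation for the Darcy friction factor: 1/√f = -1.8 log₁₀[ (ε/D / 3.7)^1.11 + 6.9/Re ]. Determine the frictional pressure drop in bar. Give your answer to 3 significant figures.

ΔP ≈ 0.0482 bar

Q = 4230 L/min = 4230/60000 = 0.0705 m³/s.
Cross-sectional area A = πD²/4 = π(0.249)²/4 = 0.0487 m²; mean velocity V = Q/A = 0.0705/0.0487 = 1.448 m/s.
Reynolds number Re = ρVD/μ = 1260 · 1.448 · 0.249 / 0.816 = 556.6.
Re < 2300 → laminar flow, so f = 64/Re = 64/556.6 = 0.115 (the turbulent correlation is not needed).
Darcy-Weisbach: ΔP = f(L/D)(ρV²/2) = 0.115·(7.9/0.249)·(1260·1.448²/2) = 0.115·31.73·1321 = 4817 Pa.
ΔP = 4817 Pa = 0.0482 bar.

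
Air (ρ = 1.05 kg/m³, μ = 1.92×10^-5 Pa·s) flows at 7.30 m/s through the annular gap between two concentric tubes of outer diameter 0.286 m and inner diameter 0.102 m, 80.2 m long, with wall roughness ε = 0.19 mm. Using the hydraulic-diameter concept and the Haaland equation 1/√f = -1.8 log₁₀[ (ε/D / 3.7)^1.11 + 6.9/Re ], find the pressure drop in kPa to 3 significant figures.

ΔP ≈ 0.277 kPa

Hydraulic diameter D_h = 4A/P = D_o - D_i = 0.286 - 0.102 = 0.184 m.
Re = ρVD_h/μ = 1.05·7.3·0.184/1.92e-05 = 7.346e+04.
ε/D_h = 0.00019/0.184 = 0.00103; Haaland gives 1/√f = -1.8 log₁₀[0.000113+9.39e-05] = 6.63, so f = 0.02275.
ΔP = f(L/D_h)(ρV²/2) = 0.02275·80.2/0.184·27.98 = 277.4 Pa.
ΔP = 0.277 kPa.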